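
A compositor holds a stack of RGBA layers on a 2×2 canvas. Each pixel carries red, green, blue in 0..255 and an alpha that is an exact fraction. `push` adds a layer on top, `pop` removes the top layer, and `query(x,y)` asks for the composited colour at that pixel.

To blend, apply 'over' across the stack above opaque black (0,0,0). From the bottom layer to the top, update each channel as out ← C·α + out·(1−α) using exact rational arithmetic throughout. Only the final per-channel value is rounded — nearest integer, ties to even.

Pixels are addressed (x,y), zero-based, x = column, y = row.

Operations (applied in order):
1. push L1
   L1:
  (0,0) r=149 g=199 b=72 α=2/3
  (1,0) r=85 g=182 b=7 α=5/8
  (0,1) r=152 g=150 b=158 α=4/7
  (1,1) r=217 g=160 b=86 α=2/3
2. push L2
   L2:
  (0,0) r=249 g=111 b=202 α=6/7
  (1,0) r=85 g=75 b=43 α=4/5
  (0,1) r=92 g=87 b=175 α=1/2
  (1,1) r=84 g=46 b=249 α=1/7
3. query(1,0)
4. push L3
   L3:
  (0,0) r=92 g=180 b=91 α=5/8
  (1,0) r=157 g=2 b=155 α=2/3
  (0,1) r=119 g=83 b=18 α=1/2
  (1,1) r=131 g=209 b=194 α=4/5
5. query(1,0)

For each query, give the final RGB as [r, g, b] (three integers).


(1,0) stack=L1,L2; from [0,0,0]:
L1 α=5/8: [425/8, 455/4, 35/8]
L2 α=4/5: [629/8, 331/4, 1411/40]
= [79, 83, 35]

at x=1,y=0 over L1,L2,L3:
after L1 α=5/8: [425/8, 455/4, 35/8]
after L2 α=4/5: [629/8, 331/4, 1411/40]
after L3 α=2/3: [1047/8, 347/12, 13811/120]
rounded: [131, 29, 115]


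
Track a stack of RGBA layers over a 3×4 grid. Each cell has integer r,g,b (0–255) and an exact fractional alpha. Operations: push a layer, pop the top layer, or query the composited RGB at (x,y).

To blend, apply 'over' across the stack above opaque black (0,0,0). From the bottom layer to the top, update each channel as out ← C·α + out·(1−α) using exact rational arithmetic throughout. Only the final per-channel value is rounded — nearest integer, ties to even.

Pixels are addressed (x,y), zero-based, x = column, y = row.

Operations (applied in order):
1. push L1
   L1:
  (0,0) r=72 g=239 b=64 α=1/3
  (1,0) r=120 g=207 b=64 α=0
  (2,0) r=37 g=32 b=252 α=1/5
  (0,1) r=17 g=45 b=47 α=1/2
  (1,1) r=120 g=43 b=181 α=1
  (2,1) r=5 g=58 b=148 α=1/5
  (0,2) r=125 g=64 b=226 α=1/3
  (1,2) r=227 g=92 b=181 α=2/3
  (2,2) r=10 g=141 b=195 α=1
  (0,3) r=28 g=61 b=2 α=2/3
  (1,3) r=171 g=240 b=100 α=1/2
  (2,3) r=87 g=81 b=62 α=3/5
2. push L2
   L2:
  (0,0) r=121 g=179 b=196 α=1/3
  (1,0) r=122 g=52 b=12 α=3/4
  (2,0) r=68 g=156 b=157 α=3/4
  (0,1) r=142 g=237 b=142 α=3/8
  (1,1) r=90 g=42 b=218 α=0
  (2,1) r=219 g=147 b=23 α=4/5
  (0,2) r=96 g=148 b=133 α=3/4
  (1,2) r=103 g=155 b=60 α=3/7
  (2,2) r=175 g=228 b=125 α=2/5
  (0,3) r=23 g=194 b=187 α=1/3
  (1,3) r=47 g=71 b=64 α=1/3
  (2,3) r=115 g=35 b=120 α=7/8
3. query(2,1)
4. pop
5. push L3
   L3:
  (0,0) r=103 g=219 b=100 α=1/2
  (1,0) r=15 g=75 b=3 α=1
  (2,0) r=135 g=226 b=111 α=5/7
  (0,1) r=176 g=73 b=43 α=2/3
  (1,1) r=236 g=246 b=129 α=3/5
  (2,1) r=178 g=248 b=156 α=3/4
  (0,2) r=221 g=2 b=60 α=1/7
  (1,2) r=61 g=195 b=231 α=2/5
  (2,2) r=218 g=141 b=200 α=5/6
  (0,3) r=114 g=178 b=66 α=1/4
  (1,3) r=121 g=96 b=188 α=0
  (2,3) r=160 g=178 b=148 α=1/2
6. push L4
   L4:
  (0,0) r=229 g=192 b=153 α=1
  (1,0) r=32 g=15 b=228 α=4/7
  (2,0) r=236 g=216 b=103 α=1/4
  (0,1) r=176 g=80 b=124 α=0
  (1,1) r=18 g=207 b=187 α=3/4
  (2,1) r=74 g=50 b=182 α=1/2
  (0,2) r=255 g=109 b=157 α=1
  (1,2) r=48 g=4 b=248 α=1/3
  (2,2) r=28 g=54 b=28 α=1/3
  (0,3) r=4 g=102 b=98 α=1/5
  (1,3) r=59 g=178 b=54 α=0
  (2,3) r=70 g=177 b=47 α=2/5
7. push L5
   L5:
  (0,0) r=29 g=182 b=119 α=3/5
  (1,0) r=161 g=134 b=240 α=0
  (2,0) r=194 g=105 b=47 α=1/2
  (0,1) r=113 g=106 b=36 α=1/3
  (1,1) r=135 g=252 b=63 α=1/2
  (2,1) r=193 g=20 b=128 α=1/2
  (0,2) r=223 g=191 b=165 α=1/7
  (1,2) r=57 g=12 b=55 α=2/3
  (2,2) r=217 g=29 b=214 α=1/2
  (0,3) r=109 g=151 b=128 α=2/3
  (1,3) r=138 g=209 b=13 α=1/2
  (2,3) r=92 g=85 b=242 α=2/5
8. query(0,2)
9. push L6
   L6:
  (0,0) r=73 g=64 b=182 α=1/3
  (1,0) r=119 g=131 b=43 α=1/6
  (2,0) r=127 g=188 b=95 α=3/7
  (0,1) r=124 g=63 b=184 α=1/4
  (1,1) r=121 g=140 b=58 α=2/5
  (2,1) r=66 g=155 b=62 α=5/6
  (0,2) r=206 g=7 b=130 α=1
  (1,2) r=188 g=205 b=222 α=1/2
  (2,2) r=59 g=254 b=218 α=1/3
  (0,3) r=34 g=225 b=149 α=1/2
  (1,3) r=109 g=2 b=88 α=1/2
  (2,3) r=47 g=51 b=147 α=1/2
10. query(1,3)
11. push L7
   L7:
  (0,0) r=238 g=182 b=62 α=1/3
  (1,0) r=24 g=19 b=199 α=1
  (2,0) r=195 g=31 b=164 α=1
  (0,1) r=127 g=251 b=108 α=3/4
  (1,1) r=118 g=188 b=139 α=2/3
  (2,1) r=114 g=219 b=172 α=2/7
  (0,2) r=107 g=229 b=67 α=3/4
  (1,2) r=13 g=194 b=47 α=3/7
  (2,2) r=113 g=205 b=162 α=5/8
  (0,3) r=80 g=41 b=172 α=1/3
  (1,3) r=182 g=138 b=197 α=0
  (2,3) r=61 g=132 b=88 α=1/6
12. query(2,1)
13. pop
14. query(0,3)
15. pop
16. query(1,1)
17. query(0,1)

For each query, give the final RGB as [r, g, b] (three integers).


query (2,1) [L1,L2] — begin 0,0,0
after L1 α=1/5: [1, 58/5, 148/5]
after L2 α=4/5: [877/5, 2998/25, 608/25]
rounded: [175, 120, 24]

(0,2) stack=L1,L3,L4,L5; from [0,0,0]:
L1 α=1/3: [125/3, 64/3, 226/3]
L3 α=1/7: [471/7, 130/7, 512/7]
L4 α=1: [255, 109, 157]
L5 α=1/7: [1753/7, 845/7, 1107/7]
→ [250, 121, 158]

query (1,3) [L1,L3,L4,L5,L6] — begin 0,0,0
L1 α=1/2: [171/2, 120, 50]
L3 α=0: [171/2, 120, 50]
L4 α=0: [171/2, 120, 50]
L5 α=1/2: [447/4, 329/2, 63/2]
L6 α=1/2: [883/8, 333/4, 239/4]
rounded: [110, 83, 60]

at x=2,y=1 over L1,L3,L4,L5,L6,L7:
L1 α=1/5: [1, 58/5, 148/5]
L3 α=3/4: [535/4, 1889/10, 622/5]
L4 α=1/2: [831/8, 2389/20, 766/5]
L5 α=1/2: [2375/16, 2789/40, 703/5]
L6 α=5/6: [7655/96, 11263/80, 751/10]
L7 α=2/7: [60163/672, 18271/112, 1439/14]
= [90, 163, 103]

at x=0,y=3 over L1,L3,L4,L5,L6:
L1 α=2/3: [56/3, 122/3, 4/3]
L3 α=1/4: [85/2, 75, 35/2]
L4 α=1/5: [174/5, 402/5, 168/5]
L5 α=2/3: [1264/15, 1912/15, 1448/15]
L6 α=1/2: [887/15, 5287/30, 3683/30]
rounded: [59, 176, 123]

query (1,1) [L1,L3,L4,L5] — begin 0,0,0
+L1 (α=1) → [120, 43, 181]
+L3 (α=3/5) → [948/5, 824/5, 749/5]
+L4 (α=3/4) → [609/10, 3929/20, 1777/10]
+L5 (α=1/2) → [1959/20, 8969/40, 2407/20]
rounded: [98, 224, 120]

at x=0,y=1 over L1,L3,L4,L5:
L1 α=1/2: [17/2, 45/2, 47/2]
L3 α=2/3: [721/6, 337/6, 73/2]
L4 α=0: [721/6, 337/6, 73/2]
L5 α=1/3: [1060/9, 655/9, 109/3]
= [118, 73, 36]


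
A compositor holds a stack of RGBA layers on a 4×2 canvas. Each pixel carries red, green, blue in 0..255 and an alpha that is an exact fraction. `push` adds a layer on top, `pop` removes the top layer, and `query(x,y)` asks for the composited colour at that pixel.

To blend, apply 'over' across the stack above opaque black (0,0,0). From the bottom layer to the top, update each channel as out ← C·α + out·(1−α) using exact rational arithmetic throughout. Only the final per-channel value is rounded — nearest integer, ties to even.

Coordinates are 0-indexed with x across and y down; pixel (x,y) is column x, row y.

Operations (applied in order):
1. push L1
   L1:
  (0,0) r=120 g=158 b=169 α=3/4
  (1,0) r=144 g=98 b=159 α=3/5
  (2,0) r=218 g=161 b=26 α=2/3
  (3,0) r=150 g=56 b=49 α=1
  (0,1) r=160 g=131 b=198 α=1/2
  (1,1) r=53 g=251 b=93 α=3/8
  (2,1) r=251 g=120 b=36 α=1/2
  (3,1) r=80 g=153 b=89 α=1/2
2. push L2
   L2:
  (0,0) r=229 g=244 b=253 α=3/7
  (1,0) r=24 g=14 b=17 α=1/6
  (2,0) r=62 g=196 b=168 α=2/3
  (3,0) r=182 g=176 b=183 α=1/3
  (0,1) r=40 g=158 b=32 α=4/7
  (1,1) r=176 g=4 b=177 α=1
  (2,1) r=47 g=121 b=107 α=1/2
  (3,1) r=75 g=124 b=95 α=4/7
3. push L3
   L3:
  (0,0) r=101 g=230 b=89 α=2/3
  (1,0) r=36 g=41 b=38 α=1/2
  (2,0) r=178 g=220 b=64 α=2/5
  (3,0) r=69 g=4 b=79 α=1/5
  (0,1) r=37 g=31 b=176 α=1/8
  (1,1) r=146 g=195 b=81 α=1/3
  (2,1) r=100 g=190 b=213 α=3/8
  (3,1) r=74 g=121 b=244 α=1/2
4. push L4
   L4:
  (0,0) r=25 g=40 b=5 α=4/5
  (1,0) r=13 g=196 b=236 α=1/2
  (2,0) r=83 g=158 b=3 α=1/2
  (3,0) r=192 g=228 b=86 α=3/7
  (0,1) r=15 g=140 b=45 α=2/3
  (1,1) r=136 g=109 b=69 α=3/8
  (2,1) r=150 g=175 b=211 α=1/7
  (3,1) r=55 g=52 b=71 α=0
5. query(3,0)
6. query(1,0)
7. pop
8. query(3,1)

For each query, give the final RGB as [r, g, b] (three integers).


at x=3,y=0 over L1,L2,L3,L4:
+L1 (α=1) → [150, 56, 49]
+L2 (α=1/3) → [482/3, 96, 281/3]
+L3 (α=1/5) → [427/3, 388/5, 1361/15]
+L4 (α=3/7) → [3436/21, 4972/35, 9314/105]
= [164, 142, 89]

at x=1,y=0 over L1,L2,L3,L4:
+L1 (α=3/5) → [432/5, 294/5, 477/5]
+L2 (α=1/6) → [76, 154/3, 247/3]
+L3 (α=1/2) → [56, 277/6, 361/6]
+L4 (α=1/2) → [69/2, 1453/12, 1777/12]
= [34, 121, 148]

query (3,1) [L1,L2,L3] — begin 0,0,0
L1 α=1/2: [40, 153/2, 89/2]
L2 α=4/7: [60, 1451/14, 1027/14]
L3 α=1/2: [67, 3145/28, 4443/28]
→ [67, 112, 159]


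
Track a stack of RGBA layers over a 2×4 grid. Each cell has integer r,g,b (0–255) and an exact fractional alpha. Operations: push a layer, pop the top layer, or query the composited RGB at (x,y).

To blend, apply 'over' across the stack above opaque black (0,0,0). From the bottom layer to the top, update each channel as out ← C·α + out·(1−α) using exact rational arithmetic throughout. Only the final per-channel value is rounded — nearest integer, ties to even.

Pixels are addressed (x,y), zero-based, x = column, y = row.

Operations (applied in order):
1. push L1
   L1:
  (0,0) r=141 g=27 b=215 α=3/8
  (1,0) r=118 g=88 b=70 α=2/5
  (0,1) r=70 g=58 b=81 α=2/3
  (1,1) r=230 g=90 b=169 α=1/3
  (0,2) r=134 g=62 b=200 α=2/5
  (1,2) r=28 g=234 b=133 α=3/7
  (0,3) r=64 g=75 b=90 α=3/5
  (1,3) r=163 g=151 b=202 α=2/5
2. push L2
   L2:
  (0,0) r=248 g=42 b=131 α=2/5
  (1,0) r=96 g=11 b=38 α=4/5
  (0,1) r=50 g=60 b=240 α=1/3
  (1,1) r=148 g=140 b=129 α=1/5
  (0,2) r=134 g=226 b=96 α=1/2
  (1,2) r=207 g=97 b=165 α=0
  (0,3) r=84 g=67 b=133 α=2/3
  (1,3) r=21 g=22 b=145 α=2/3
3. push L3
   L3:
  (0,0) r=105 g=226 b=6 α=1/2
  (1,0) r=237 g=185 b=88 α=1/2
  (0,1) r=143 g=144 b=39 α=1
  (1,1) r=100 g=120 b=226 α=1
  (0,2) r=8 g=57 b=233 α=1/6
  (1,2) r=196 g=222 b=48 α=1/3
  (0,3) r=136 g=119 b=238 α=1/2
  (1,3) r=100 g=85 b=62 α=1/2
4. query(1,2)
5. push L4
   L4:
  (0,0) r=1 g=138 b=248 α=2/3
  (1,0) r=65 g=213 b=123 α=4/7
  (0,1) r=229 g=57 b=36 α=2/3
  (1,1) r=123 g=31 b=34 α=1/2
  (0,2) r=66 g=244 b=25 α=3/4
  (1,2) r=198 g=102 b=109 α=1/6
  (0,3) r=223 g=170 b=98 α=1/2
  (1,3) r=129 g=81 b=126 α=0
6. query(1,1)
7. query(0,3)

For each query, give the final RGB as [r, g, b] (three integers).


query (1,2) [L1,L2,L3] — begin 0,0,0
+L1 (α=3/7) → [12, 702/7, 57]
+L2 (α=0) → [12, 702/7, 57]
+L3 (α=1/3) → [220/3, 986/7, 54]
→ [73, 141, 54]

at x=1,y=1 over L1,L2,L3,L4:
after L1 α=1/3: [230/3, 30, 169/3]
after L2 α=1/5: [1364/15, 52, 1063/15]
after L3 α=1: [100, 120, 226]
after L4 α=1/2: [223/2, 151/2, 130]
= [112, 76, 130]

query (0,3) [L1,L2,L3,L4] — begin 0,0,0
after L1 α=3/5: [192/5, 45, 54]
after L2 α=2/3: [344/5, 179/3, 320/3]
after L3 α=1/2: [512/5, 268/3, 517/3]
after L4 α=1/2: [1627/10, 389/3, 811/6]
→ [163, 130, 135]


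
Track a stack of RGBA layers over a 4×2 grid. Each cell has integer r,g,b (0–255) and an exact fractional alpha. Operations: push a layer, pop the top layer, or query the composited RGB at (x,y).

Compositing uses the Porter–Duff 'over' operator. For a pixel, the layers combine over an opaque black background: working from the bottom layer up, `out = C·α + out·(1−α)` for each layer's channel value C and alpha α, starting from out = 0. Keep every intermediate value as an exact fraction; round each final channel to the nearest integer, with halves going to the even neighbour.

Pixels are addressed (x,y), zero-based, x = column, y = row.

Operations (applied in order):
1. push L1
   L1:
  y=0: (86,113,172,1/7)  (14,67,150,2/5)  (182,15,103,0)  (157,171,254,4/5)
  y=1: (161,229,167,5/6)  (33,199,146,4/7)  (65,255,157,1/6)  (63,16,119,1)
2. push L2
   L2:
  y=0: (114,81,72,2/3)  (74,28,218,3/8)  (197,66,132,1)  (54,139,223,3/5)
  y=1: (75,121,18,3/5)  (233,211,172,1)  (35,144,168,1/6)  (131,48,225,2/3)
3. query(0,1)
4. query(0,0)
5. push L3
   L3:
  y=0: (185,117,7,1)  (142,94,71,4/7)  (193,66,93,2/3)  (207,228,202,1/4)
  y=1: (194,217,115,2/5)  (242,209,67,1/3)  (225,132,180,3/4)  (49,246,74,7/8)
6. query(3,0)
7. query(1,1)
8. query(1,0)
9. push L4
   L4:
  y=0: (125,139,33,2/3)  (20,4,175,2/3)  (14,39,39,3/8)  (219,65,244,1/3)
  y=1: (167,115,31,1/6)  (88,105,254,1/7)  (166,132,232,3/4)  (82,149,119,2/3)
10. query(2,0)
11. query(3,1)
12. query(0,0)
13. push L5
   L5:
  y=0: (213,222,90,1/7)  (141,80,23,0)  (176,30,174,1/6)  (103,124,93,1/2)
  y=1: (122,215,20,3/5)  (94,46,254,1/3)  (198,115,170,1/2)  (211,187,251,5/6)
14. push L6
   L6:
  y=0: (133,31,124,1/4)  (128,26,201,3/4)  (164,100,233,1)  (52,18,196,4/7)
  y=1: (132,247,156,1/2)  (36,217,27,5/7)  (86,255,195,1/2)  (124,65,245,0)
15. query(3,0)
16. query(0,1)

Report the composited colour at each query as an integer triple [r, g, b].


(0,1) stack=L1,L2; from [0,0,0]:
L1 α=5/6: [805/6, 1145/6, 835/6]
L2 α=3/5: [296/3, 2234/15, 997/15]
→ [99, 149, 66]

at x=0,y=0 over L1,L2:
+L1 (α=1/7) → [86/7, 113/7, 172/7]
+L2 (α=2/3) → [1682/21, 1247/21, 1180/21]
→ [80, 59, 56]

(3,0) stack=L1,L2,L3; from [0,0,0]:
+L1 (α=4/5) → [628/5, 684/5, 1016/5]
+L2 (α=3/5) → [2066/25, 3453/25, 5377/25]
+L3 (α=1/4) → [11373/100, 16059/100, 21181/100]
rounded: [114, 161, 212]

query (1,1) [L1,L2,L3] — begin 0,0,0
after L1 α=4/7: [132/7, 796/7, 584/7]
after L2 α=1: [233, 211, 172]
after L3 α=1/3: [236, 631/3, 137]
rounded: [236, 210, 137]

query (1,0) [L1,L2,L3] — begin 0,0,0
+L1 (α=2/5) → [28/5, 134/5, 60]
+L2 (α=3/8) → [125/4, 109/4, 477/4]
+L3 (α=4/7) → [2647/28, 1831/28, 2567/28]
= [95, 65, 92]

(2,0) stack=L1,L2,L3,L4; from [0,0,0]:
+L1 (α=0) → [0, 0, 0]
+L2 (α=1) → [197, 66, 132]
+L3 (α=2/3) → [583/3, 66, 106]
+L4 (α=3/8) → [3041/24, 447/8, 647/8]
rounded: [127, 56, 81]

query (3,1) [L1,L2,L3,L4] — begin 0,0,0
after L1 α=1: [63, 16, 119]
after L2 α=2/3: [325/3, 112/3, 569/3]
after L3 α=7/8: [677/12, 2639/12, 2123/24]
after L4 α=2/3: [2645/36, 6215/36, 7835/72]
rounded: [73, 173, 109]

query (0,0) [L1,L2,L3,L4] — begin 0,0,0
L1 α=1/7: [86/7, 113/7, 172/7]
L2 α=2/3: [1682/21, 1247/21, 1180/21]
L3 α=1: [185, 117, 7]
L4 α=2/3: [145, 395/3, 73/3]
rounded: [145, 132, 24]

(3,0) stack=L1,L2,L3,L4,L5,L6; from [0,0,0]:
L1 α=4/5: [628/5, 684/5, 1016/5]
L2 α=3/5: [2066/25, 3453/25, 5377/25]
L3 α=1/4: [11373/100, 16059/100, 21181/100]
L4 α=1/3: [7441/50, 19309/150, 11127/50]
L5 α=1/2: [12591/100, 37909/300, 15777/100]
L6 α=4/7: [58573/700, 45109/700, 125731/700]
rounded: [84, 64, 180]

at x=0,y=1 over L1,L2,L3,L4,L5,L6:
L1 α=5/6: [805/6, 1145/6, 835/6]
L2 α=3/5: [296/3, 2234/15, 997/15]
L3 α=2/5: [684/5, 4404/25, 2147/25]
L4 α=1/6: [851/6, 4979/30, 1151/15]
L5 α=3/5: [1949/15, 14654/75, 3202/75]
L6 α=1/2: [3929/30, 33179/150, 7451/75]
→ [131, 221, 99]


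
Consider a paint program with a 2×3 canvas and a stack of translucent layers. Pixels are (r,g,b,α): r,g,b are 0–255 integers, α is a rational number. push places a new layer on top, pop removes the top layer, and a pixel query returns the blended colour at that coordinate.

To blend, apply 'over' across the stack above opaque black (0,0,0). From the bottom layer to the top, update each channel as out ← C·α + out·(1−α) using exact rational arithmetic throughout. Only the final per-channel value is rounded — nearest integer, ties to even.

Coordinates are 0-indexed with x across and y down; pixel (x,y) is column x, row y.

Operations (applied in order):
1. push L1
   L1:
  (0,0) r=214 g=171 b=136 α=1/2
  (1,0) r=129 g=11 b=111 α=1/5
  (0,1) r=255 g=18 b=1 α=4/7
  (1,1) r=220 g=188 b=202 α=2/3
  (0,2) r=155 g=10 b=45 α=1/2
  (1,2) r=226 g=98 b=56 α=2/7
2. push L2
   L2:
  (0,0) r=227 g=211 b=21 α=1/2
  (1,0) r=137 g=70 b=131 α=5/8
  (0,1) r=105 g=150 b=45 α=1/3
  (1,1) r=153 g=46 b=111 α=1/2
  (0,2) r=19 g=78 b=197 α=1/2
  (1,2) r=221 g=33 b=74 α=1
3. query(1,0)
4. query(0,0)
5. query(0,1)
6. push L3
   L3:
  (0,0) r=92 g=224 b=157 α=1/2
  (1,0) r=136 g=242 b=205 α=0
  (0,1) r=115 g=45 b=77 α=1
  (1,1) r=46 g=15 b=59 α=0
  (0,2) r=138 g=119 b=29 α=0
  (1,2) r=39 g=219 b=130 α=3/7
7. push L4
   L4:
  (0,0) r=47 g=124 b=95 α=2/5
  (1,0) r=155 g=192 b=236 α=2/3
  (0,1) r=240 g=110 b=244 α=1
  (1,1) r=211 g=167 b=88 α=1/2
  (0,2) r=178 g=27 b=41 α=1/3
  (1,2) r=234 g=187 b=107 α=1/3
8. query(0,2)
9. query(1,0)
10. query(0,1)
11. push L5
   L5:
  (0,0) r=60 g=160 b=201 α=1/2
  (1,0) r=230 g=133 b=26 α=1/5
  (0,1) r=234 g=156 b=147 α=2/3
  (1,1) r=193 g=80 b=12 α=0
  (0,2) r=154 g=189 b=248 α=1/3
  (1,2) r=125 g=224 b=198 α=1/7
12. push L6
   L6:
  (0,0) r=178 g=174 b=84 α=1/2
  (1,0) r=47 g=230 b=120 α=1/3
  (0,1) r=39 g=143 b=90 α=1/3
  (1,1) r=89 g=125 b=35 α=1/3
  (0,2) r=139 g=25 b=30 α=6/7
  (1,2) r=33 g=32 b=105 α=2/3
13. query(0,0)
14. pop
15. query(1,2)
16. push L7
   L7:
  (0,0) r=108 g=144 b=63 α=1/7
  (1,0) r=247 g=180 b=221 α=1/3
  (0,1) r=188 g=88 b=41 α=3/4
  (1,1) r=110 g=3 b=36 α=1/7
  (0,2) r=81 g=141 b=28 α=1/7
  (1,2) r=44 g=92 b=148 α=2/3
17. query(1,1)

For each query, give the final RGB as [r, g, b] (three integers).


query (1,0) [L1,L2] — begin 0,0,0
after L1 α=1/5: [129/5, 11/5, 111/5]
after L2 α=5/8: [953/10, 1783/40, 451/5]
= [95, 45, 90]

at x=0,y=0 over L1,L2:
L1 α=1/2: [107, 171/2, 68]
L2 α=1/2: [167, 593/4, 89/2]
rounded: [167, 148, 44]

at x=0,y=1 over L1,L2:
after L1 α=4/7: [1020/7, 72/7, 4/7]
after L2 α=1/3: [925/7, 398/7, 323/21]
= [132, 57, 15]

(0,2) stack=L1,L2,L3,L4; from [0,0,0]:
L1 α=1/2: [155/2, 5, 45/2]
L2 α=1/2: [193/4, 83/2, 439/4]
L3 α=0: [193/4, 83/2, 439/4]
L4 α=1/3: [183/2, 110/3, 521/6]
rounded: [92, 37, 87]

at x=1,y=0 over L1,L2,L3,L4:
+L1 (α=1/5) → [129/5, 11/5, 111/5]
+L2 (α=5/8) → [953/10, 1783/40, 451/5]
+L3 (α=0) → [953/10, 1783/40, 451/5]
+L4 (α=2/3) → [1351/10, 17143/120, 937/5]
= [135, 143, 187]

query (0,1) [L1,L2,L3,L4] — begin 0,0,0
L1 α=4/7: [1020/7, 72/7, 4/7]
L2 α=1/3: [925/7, 398/7, 323/21]
L3 α=1: [115, 45, 77]
L4 α=1: [240, 110, 244]
= [240, 110, 244]

at x=0,y=0 over L1,L2,L3,L4,L5,L6:
L1 α=1/2: [107, 171/2, 68]
L2 α=1/2: [167, 593/4, 89/2]
L3 α=1/2: [259/2, 1489/8, 403/4]
L4 α=2/5: [193/2, 6451/40, 1969/20]
L5 α=1/2: [313/4, 12851/80, 5989/40]
L6 α=1/2: [1025/8, 26771/160, 9349/80]
= [128, 167, 117]

query (1,2) [L1,L2,L3,L4,L5] — begin 0,0,0
after L1 α=2/7: [452/7, 28, 16]
after L2 α=1: [221, 33, 74]
after L3 α=3/7: [143, 789/7, 98]
after L4 α=1/3: [520/3, 2887/21, 101]
after L5 α=1/7: [1165/7, 7342/49, 804/7]
→ [166, 150, 115]

query (1,1) [L1,L2,L3,L4,L5,L7] — begin 0,0,0
after L1 α=2/3: [440/3, 376/3, 404/3]
after L2 α=1/2: [899/6, 257/3, 737/6]
after L3 α=0: [899/6, 257/3, 737/6]
after L4 α=1/2: [2165/12, 379/3, 1265/12]
after L5 α=0: [2165/12, 379/3, 1265/12]
after L7 α=1/7: [2385/14, 761/7, 191/2]
→ [170, 109, 96]


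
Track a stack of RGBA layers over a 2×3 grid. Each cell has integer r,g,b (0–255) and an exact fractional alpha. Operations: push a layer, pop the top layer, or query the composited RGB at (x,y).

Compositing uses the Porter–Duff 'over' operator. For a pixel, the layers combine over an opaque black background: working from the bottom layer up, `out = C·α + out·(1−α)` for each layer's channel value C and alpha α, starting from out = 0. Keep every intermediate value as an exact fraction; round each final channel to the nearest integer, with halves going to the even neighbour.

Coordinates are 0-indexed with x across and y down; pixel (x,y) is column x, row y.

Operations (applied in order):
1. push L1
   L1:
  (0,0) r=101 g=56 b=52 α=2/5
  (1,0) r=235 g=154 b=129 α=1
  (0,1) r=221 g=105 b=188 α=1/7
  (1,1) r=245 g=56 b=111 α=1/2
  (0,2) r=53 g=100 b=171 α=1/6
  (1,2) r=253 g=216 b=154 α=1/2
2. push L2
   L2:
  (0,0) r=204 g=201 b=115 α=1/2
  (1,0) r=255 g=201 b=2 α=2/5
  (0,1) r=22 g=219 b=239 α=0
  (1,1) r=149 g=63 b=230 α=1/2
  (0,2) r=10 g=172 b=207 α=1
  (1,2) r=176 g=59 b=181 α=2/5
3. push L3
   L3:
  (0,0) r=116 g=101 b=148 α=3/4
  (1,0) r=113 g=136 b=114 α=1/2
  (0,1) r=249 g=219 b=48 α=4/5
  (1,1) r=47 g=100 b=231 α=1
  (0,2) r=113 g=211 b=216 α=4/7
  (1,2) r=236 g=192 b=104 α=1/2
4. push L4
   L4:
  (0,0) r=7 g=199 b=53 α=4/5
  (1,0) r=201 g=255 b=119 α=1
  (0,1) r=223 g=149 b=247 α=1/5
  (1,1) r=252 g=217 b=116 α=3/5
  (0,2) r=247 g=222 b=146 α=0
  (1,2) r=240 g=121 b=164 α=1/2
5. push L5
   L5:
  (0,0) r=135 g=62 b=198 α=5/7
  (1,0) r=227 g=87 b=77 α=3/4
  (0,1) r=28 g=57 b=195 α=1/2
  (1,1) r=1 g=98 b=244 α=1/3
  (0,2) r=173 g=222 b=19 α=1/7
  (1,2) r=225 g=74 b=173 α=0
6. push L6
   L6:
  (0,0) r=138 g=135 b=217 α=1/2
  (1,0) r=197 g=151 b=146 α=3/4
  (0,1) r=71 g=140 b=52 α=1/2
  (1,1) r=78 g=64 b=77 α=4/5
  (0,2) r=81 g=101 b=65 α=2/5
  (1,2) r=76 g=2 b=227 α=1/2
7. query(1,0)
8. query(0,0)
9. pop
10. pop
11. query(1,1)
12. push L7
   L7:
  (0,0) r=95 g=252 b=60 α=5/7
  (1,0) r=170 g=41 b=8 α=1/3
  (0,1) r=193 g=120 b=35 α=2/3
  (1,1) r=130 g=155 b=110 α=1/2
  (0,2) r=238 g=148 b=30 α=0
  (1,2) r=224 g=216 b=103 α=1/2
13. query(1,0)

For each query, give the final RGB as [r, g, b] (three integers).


query (1,0) [L1,L2,L3,L4,L5,L6] — begin 0,0,0
L1 α=1: [235, 154, 129]
L2 α=2/5: [243, 864/5, 391/5]
L3 α=1/2: [178, 772/5, 961/10]
L4 α=1: [201, 255, 119]
L5 α=3/4: [441/2, 129, 175/2]
L6 α=3/4: [1623/8, 291/2, 1051/8]
= [203, 146, 131]

query (0,0) [L1,L2,L3,L4,L5,L6] — begin 0,0,0
after L1 α=2/5: [202/5, 112/5, 104/5]
after L2 α=1/2: [611/5, 1117/10, 679/10]
after L3 α=3/4: [2351/20, 4147/40, 5119/40]
after L4 α=4/5: [2911/100, 35987/200, 13599/200]
after L5 α=5/7: [36661/350, 66987/700, 112599/700]
after L6 α=1/2: [84961/700, 161487/1400, 264499/1400]
rounded: [121, 115, 189]

at x=1,y=1 over L1,L2,L3,L4:
L1 α=1/2: [245/2, 28, 111/2]
L2 α=1/2: [543/4, 91/2, 571/4]
L3 α=1: [47, 100, 231]
L4 α=3/5: [170, 851/5, 162]
→ [170, 170, 162]

at x=1,y=0 over L1,L2,L3,L4,L7:
L1 α=1: [235, 154, 129]
L2 α=2/5: [243, 864/5, 391/5]
L3 α=1/2: [178, 772/5, 961/10]
L4 α=1: [201, 255, 119]
L7 α=1/3: [572/3, 551/3, 82]
rounded: [191, 184, 82]


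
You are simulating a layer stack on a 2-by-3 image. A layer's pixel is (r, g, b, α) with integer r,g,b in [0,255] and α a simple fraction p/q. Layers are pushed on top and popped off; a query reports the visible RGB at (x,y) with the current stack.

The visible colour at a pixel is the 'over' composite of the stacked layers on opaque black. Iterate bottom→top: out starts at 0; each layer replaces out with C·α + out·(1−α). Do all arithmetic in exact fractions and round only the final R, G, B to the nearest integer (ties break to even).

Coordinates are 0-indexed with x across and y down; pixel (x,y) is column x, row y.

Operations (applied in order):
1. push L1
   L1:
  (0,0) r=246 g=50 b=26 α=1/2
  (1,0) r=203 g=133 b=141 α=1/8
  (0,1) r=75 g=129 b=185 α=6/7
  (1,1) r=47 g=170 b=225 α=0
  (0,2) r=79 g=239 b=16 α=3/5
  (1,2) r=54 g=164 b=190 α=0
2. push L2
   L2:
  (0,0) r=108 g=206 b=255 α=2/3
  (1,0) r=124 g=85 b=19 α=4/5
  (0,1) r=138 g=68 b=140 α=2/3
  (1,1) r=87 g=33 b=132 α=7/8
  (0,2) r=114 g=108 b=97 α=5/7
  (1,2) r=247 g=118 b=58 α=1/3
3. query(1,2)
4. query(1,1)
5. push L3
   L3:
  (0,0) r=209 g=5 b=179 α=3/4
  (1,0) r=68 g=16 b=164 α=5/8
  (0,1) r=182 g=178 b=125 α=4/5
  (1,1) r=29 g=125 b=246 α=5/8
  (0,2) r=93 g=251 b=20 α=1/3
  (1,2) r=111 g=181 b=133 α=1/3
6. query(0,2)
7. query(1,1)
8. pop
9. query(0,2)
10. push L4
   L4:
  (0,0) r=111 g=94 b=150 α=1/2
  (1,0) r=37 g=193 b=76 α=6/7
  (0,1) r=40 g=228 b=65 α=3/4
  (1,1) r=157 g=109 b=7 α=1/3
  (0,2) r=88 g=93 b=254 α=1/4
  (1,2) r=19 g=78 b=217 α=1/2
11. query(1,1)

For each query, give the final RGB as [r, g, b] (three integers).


(1,2) stack=L1,L2; from [0,0,0]:
+L1 (α=0) → [0, 0, 0]
+L2 (α=1/3) → [247/3, 118/3, 58/3]
→ [82, 39, 19]

(1,1) stack=L1,L2; from [0,0,0]:
after L1 α=0: [0, 0, 0]
after L2 α=7/8: [609/8, 231/8, 231/2]
rounded: [76, 29, 116]

(0,2) stack=L1,L2,L3; from [0,0,0]:
+L1 (α=3/5) → [237/5, 717/5, 48/5]
+L2 (α=5/7) → [3324/35, 4134/35, 2521/35]
+L3 (α=1/3) → [3301/35, 17053/105, 1914/35]
→ [94, 162, 55]

at x=1,y=1 over L1,L2,L3:
L1 α=0: [0, 0, 0]
L2 α=7/8: [609/8, 231/8, 231/2]
L3 α=5/8: [2987/64, 5693/64, 3153/16]
rounded: [47, 89, 197]

query (0,2) [L1,L2] — begin 0,0,0
+L1 (α=3/5) → [237/5, 717/5, 48/5]
+L2 (α=5/7) → [3324/35, 4134/35, 2521/35]
= [95, 118, 72]

(1,1) stack=L1,L2,L4; from [0,0,0]:
+L1 (α=0) → [0, 0, 0]
+L2 (α=7/8) → [609/8, 231/8, 231/2]
+L4 (α=1/3) → [1237/12, 667/12, 238/3]
rounded: [103, 56, 79]


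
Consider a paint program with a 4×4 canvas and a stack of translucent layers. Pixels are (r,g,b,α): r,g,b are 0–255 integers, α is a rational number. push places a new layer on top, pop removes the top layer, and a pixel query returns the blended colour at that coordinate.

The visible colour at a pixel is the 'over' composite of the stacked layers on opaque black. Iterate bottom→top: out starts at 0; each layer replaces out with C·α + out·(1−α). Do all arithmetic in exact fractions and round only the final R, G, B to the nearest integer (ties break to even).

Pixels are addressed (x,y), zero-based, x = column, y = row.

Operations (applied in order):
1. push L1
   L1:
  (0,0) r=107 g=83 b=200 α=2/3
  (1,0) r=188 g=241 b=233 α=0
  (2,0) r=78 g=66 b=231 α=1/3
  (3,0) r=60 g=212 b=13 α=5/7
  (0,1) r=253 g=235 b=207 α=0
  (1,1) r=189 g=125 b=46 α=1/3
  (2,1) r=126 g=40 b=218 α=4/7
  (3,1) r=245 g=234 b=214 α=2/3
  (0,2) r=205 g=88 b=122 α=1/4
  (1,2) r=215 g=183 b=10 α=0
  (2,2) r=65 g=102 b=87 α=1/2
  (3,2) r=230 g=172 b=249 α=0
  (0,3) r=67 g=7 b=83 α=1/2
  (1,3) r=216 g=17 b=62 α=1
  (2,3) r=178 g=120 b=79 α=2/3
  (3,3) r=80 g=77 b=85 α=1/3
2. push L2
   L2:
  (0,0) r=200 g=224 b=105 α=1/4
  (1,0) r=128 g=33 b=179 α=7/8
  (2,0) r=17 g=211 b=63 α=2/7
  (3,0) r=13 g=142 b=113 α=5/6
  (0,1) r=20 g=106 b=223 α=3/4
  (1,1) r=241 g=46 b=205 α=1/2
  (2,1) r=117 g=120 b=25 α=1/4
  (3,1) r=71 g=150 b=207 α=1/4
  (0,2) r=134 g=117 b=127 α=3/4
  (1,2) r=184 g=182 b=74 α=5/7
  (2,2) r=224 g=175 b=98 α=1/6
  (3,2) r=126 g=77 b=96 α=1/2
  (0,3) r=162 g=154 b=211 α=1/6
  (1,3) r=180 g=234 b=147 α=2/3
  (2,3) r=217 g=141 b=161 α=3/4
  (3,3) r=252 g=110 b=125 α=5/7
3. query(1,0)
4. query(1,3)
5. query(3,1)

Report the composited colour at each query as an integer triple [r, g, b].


at x=1,y=0 over L1,L2:
+L1 (α=0) → [0, 0, 0]
+L2 (α=7/8) → [112, 231/8, 1253/8]
= [112, 29, 157]

at x=1,y=3 over L1,L2:
L1 α=1: [216, 17, 62]
L2 α=2/3: [192, 485/3, 356/3]
→ [192, 162, 119]

(3,1) stack=L1,L2; from [0,0,0]:
+L1 (α=2/3) → [490/3, 156, 428/3]
+L2 (α=1/4) → [561/4, 309/2, 635/4]
→ [140, 154, 159]


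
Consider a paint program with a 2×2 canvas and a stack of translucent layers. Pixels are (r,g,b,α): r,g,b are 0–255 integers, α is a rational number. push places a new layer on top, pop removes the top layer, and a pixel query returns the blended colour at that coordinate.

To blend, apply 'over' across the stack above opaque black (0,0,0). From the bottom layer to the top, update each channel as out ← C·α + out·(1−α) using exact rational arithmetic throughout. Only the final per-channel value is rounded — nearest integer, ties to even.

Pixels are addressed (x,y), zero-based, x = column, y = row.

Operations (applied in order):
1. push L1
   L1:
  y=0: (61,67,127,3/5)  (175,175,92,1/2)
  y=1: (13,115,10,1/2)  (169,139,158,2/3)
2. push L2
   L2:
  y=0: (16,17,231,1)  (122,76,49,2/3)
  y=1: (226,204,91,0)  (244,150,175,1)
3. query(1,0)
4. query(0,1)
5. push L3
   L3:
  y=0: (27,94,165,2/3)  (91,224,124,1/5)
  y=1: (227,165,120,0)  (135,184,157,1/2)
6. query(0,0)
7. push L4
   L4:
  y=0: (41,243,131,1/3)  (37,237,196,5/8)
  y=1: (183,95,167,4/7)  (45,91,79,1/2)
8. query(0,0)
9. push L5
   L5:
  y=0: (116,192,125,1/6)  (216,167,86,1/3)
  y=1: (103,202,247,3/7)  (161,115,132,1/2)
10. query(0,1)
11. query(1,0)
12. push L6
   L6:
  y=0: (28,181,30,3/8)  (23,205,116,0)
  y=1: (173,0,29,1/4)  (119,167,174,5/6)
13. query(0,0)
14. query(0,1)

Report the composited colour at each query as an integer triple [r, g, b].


at x=1,y=0 over L1,L2:
after L1 α=1/2: [175/2, 175/2, 46]
after L2 α=2/3: [221/2, 479/6, 48]
rounded: [110, 80, 48]

at x=0,y=1 over L1,L2:
after L1 α=1/2: [13/2, 115/2, 5]
after L2 α=0: [13/2, 115/2, 5]
→ [6, 58, 5]

query (0,0) [L1,L2,L3] — begin 0,0,0
L1 α=3/5: [183/5, 201/5, 381/5]
L2 α=1: [16, 17, 231]
L3 α=2/3: [70/3, 205/3, 187]
→ [23, 68, 187]

query (0,0) [L1,L2,L3,L4] — begin 0,0,0
after L1 α=3/5: [183/5, 201/5, 381/5]
after L2 α=1: [16, 17, 231]
after L3 α=2/3: [70/3, 205/3, 187]
after L4 α=1/3: [263/9, 1139/9, 505/3]
= [29, 127, 168]

(0,1) stack=L1,L2,L3,L4,L5; from [0,0,0]:
after L1 α=1/2: [13/2, 115/2, 5]
after L2 α=0: [13/2, 115/2, 5]
after L3 α=0: [13/2, 115/2, 5]
after L4 α=4/7: [1503/14, 1105/14, 683/7]
after L5 α=3/7: [5169/49, 6452/49, 7919/49]
→ [105, 132, 162]

query (1,0) [L1,L2,L3,L4,L5] — begin 0,0,0
after L1 α=1/2: [175/2, 175/2, 46]
after L2 α=2/3: [221/2, 479/6, 48]
after L3 α=1/5: [533/5, 326/3, 316/5]
after L4 α=5/8: [631/10, 1511/8, 731/5]
after L5 α=1/3: [1711/15, 2179/12, 1892/15]
= [114, 182, 126]

at x=0,y=0 over L1,L2,L3,L4,L5,L6:
L1 α=3/5: [183/5, 201/5, 381/5]
L2 α=1: [16, 17, 231]
L3 α=2/3: [70/3, 205/3, 187]
L4 α=1/3: [263/9, 1139/9, 505/3]
L5 α=1/6: [2359/54, 7423/54, 1450/9]
L6 α=3/8: [16331/432, 66437/432, 2015/18]
rounded: [38, 154, 112]

(0,1) stack=L1,L2,L3,L4,L5,L6; from [0,0,0]:
L1 α=1/2: [13/2, 115/2, 5]
L2 α=0: [13/2, 115/2, 5]
L3 α=0: [13/2, 115/2, 5]
L4 α=4/7: [1503/14, 1105/14, 683/7]
L5 α=3/7: [5169/49, 6452/49, 7919/49]
L6 α=1/4: [5996/49, 4839/49, 12589/98]
→ [122, 99, 128]


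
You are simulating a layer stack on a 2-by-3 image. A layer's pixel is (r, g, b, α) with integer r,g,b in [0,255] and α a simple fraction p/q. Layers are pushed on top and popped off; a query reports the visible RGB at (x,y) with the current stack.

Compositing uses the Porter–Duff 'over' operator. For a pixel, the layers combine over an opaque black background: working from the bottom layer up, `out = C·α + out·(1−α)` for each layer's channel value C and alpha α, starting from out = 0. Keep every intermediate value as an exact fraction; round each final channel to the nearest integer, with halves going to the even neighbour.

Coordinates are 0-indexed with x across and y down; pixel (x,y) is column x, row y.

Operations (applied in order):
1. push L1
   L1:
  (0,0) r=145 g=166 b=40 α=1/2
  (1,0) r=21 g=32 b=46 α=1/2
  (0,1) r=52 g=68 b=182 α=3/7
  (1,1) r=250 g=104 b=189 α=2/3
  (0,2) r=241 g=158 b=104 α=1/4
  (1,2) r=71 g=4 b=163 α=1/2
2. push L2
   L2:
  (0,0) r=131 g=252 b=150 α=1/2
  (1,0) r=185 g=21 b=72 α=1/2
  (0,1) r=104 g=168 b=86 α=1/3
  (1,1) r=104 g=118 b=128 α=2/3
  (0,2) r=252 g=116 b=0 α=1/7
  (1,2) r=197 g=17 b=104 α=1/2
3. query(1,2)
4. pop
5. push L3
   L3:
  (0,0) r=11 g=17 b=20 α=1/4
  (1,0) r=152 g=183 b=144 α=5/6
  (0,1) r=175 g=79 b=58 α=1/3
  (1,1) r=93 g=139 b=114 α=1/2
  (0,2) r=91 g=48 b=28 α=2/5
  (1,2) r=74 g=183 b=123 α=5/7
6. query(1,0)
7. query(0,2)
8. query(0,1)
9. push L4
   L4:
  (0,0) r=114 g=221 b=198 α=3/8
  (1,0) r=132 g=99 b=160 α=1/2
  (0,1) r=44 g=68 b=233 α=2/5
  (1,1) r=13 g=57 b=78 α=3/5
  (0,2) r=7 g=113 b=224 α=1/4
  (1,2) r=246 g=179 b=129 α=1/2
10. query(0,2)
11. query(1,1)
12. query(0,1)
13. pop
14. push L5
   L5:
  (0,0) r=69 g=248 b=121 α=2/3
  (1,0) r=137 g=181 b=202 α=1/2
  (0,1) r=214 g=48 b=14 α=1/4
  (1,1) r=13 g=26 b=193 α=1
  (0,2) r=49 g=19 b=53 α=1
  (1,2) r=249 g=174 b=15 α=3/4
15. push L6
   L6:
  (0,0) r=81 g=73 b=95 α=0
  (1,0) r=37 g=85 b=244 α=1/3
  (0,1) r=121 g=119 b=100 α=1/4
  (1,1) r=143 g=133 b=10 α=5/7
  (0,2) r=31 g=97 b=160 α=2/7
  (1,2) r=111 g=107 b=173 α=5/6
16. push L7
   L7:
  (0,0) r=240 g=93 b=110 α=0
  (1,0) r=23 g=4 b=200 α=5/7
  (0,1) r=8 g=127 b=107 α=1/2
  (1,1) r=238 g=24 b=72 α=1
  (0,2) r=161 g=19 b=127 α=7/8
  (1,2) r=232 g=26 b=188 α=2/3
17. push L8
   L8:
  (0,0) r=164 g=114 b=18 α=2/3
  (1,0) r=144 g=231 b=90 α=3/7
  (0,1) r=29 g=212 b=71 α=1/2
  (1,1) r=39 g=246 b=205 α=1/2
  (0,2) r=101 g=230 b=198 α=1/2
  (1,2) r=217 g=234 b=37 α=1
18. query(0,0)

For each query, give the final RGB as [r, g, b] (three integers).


(1,2) stack=L1,L2; from [0,0,0]:
+L1 (α=1/2) → [71/2, 2, 163/2]
+L2 (α=1/2) → [465/4, 19/2, 371/4]
= [116, 10, 93]

query (1,0) [L1,L3] — begin 0,0,0
+L1 (α=1/2) → [21/2, 16, 23]
+L3 (α=5/6) → [1541/12, 931/6, 743/6]
→ [128, 155, 124]

query (0,2) [L1,L3] — begin 0,0,0
L1 α=1/4: [241/4, 79/2, 26]
L3 α=2/5: [1451/20, 429/10, 134/5]
= [73, 43, 27]

(0,1) stack=L1,L3; from [0,0,0]:
L1 α=3/7: [156/7, 204/7, 78]
L3 α=1/3: [1537/21, 961/21, 214/3]
= [73, 46, 71]

at x=0,y=2 over L1,L3,L4:
after L1 α=1/4: [241/4, 79/2, 26]
after L3 α=2/5: [1451/20, 429/10, 134/5]
after L4 α=1/4: [4493/80, 2417/40, 761/10]
→ [56, 60, 76]

at x=1,y=1 over L1,L3,L4:
+L1 (α=2/3) → [500/3, 208/3, 126]
+L3 (α=1/2) → [779/6, 625/6, 120]
+L4 (α=3/5) → [896/15, 1138/15, 474/5]
= [60, 76, 95]

query (0,1) [L1,L3,L4] — begin 0,0,0
after L1 α=3/7: [156/7, 204/7, 78]
after L3 α=1/3: [1537/21, 961/21, 214/3]
after L4 α=2/5: [2153/35, 1913/35, 136]
→ [62, 55, 136]

(0,0) stack=L1,L3,L5,L6,L7,L8; from [0,0,0]:
+L1 (α=1/2) → [145/2, 83, 20]
+L3 (α=1/4) → [457/8, 133/2, 20]
+L5 (α=2/3) → [1561/24, 375/2, 262/3]
+L6 (α=0) → [1561/24, 375/2, 262/3]
+L7 (α=0) → [1561/24, 375/2, 262/3]
+L8 (α=2/3) → [9433/72, 277/2, 370/9]
→ [131, 138, 41]


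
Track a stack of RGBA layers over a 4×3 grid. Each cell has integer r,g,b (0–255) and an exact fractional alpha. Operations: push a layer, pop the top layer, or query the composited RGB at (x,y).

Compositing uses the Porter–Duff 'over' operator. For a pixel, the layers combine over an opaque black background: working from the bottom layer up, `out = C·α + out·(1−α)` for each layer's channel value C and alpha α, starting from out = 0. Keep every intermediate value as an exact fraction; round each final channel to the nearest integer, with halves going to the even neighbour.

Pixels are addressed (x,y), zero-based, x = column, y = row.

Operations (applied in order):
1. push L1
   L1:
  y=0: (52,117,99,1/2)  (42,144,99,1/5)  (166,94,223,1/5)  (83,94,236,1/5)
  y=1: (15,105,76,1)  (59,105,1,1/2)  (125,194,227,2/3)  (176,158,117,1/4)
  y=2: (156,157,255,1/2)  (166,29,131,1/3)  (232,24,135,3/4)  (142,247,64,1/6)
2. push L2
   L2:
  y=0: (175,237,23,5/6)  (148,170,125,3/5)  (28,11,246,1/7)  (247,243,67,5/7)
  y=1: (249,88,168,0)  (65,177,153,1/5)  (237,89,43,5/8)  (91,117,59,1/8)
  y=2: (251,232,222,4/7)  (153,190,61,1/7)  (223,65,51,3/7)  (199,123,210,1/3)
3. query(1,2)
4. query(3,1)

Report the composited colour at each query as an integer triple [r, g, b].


query (1,2) [L1,L2] — begin 0,0,0
L1 α=1/3: [166/3, 29/3, 131/3]
L2 α=1/7: [485/7, 248/7, 323/7]
→ [69, 35, 46]

at x=3,y=1 over L1,L2:
L1 α=1/4: [44, 79/2, 117/4]
L2 α=1/8: [399/8, 787/16, 1055/32]
= [50, 49, 33]


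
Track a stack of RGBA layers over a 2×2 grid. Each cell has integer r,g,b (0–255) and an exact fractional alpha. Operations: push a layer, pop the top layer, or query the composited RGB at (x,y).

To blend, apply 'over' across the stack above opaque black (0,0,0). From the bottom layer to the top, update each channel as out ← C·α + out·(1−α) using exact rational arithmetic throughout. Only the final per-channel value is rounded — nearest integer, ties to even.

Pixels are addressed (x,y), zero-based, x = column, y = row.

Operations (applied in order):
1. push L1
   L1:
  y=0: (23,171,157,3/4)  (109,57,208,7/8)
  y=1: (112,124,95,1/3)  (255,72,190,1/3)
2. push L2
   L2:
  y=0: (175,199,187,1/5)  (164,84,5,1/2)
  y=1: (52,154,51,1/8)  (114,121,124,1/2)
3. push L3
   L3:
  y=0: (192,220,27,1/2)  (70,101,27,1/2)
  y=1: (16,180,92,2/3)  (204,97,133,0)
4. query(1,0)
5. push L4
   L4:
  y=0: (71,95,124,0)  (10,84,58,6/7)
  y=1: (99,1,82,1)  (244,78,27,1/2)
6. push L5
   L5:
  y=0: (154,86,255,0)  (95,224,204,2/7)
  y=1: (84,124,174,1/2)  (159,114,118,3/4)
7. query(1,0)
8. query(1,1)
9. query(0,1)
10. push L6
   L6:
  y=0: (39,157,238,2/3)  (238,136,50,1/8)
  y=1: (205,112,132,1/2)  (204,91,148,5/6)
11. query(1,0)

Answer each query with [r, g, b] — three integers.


(1,0) stack=L1,L2,L3; from [0,0,0]:
+L1 (α=7/8) → [763/8, 399/8, 182]
+L2 (α=1/2) → [2075/16, 1071/16, 187/2]
+L3 (α=1/2) → [3195/32, 2687/32, 241/4]
rounded: [100, 84, 60]

at x=1,y=0 over L1,L2,L3,L4,L5:
L1 α=7/8: [763/8, 399/8, 182]
L2 α=1/2: [2075/16, 1071/16, 187/2]
L3 α=1/2: [3195/32, 2687/32, 241/4]
L4 α=6/7: [5115/224, 18815/224, 1633/28]
L5 α=2/7: [68135/1568, 194427/1568, 19589/196]
→ [43, 124, 100]

at x=1,y=1 over L1,L2,L3,L4,L5:
L1 α=1/3: [85, 24, 190/3]
L2 α=1/2: [199/2, 145/2, 281/3]
L3 α=0: [199/2, 145/2, 281/3]
L4 α=1/2: [687/4, 301/4, 181/3]
L5 α=3/4: [2595/16, 1669/16, 1243/12]
→ [162, 104, 104]

query (0,1) [L1,L2,L3,L4,L5] — begin 0,0,0
+L1 (α=1/3) → [112/3, 124/3, 95/3]
+L2 (α=1/8) → [235/6, 665/12, 409/12]
+L3 (α=2/3) → [427/18, 4985/36, 2617/36]
+L4 (α=1) → [99, 1, 82]
+L5 (α=1/2) → [183/2, 125/2, 128]
= [92, 62, 128]

query (1,0) [L1,L2,L3,L4,L5,L6] — begin 0,0,0
L1 α=7/8: [763/8, 399/8, 182]
L2 α=1/2: [2075/16, 1071/16, 187/2]
L3 α=1/2: [3195/32, 2687/32, 241/4]
L4 α=6/7: [5115/224, 18815/224, 1633/28]
L5 α=2/7: [68135/1568, 194427/1568, 19589/196]
L6 α=1/8: [121447/1792, 224891/1792, 20989/224]
rounded: [68, 125, 94]


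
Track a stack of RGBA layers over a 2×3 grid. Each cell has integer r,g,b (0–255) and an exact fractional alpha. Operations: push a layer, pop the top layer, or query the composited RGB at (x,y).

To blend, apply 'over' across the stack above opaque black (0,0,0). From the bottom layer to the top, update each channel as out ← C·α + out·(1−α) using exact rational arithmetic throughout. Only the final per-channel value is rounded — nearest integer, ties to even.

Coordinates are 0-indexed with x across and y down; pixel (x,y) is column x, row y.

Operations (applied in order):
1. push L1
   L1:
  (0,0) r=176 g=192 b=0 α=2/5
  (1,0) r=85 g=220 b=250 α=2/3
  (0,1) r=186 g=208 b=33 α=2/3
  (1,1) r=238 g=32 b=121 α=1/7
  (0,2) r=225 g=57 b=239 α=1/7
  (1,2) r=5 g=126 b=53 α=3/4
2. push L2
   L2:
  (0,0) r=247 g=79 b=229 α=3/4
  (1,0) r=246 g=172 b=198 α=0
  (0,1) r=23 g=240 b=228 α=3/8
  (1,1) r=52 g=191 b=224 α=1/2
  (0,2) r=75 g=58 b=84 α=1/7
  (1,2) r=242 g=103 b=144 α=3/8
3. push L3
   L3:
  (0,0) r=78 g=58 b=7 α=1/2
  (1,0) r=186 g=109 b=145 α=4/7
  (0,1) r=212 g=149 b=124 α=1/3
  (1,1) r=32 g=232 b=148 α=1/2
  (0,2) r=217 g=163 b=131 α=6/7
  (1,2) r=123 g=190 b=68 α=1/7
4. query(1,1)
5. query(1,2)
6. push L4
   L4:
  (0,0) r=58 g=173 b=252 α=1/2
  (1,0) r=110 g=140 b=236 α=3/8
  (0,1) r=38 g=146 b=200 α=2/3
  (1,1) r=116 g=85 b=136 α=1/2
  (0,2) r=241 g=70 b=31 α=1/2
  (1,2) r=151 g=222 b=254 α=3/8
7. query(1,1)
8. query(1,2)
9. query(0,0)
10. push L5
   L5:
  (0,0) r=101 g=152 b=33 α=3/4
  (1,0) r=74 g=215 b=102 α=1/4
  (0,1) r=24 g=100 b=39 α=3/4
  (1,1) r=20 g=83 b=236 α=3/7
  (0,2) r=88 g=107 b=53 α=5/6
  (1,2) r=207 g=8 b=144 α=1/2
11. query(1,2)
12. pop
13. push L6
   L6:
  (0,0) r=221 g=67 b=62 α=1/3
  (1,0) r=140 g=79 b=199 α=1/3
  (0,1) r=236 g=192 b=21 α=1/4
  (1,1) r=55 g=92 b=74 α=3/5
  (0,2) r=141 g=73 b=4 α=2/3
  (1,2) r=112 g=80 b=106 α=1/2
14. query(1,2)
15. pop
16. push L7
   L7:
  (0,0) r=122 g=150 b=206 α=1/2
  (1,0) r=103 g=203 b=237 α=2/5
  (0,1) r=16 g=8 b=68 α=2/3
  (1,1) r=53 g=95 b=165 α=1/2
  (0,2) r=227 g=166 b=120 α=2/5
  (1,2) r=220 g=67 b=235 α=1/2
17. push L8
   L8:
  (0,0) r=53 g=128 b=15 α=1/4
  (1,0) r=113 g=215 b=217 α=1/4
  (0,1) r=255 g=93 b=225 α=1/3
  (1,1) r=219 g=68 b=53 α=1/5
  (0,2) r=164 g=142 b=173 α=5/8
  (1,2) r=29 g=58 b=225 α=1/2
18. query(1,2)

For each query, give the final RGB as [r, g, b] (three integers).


(1,1) stack=L1,L2,L3; from [0,0,0]:
+L1 (α=1/7) → [34, 32/7, 121/7]
+L2 (α=1/2) → [43, 1369/14, 1689/14]
+L3 (α=1/2) → [75/2, 4617/28, 3761/28]
rounded: [38, 165, 134]

query (1,2) [L1,L2,L3] — begin 0,0,0
L1 α=3/4: [15/4, 189/2, 159/4]
L2 α=3/8: [2979/32, 1563/16, 2523/32]
L3 α=1/7: [10905/112, 887/8, 8657/112]
→ [97, 111, 77]

(1,1) stack=L1,L2,L3,L4; from [0,0,0]:
after L1 α=1/7: [34, 32/7, 121/7]
after L2 α=1/2: [43, 1369/14, 1689/14]
after L3 α=1/2: [75/2, 4617/28, 3761/28]
after L4 α=1/2: [307/4, 6997/56, 7569/56]
→ [77, 125, 135]

(1,2) stack=L1,L2,L3,L4; from [0,0,0]:
after L1 α=3/4: [15/4, 189/2, 159/4]
after L2 α=3/8: [2979/32, 1563/16, 2523/32]
after L3 α=1/7: [10905/112, 887/8, 8657/112]
after L4 α=3/8: [105261/896, 9763/64, 128629/896]
rounded: [117, 153, 144]

at x=0,y=0 over L1,L2,L3,L4:
after L1 α=2/5: [352/5, 384/5, 0]
after L2 α=3/4: [4057/20, 1569/20, 687/4]
after L3 α=1/2: [5617/40, 2729/40, 715/8]
after L4 α=1/2: [7937/80, 9649/80, 2731/16]
rounded: [99, 121, 171]

query (1,2) [L1,L2,L3,L4,L5] — begin 0,0,0
L1 α=3/4: [15/4, 189/2, 159/4]
L2 α=3/8: [2979/32, 1563/16, 2523/32]
L3 α=1/7: [10905/112, 887/8, 8657/112]
L4 α=3/8: [105261/896, 9763/64, 128629/896]
L5 α=1/2: [290733/1792, 10275/128, 257653/1792]
rounded: [162, 80, 144]

at x=1,y=2 over L1,L2,L3,L4,L6:
+L1 (α=3/4) → [15/4, 189/2, 159/4]
+L2 (α=3/8) → [2979/32, 1563/16, 2523/32]
+L3 (α=1/7) → [10905/112, 887/8, 8657/112]
+L4 (α=3/8) → [105261/896, 9763/64, 128629/896]
+L6 (α=1/2) → [205613/1792, 14883/128, 223605/1792]
→ [115, 116, 125]

(1,2) stack=L1,L2,L3,L4,L7,L8; from [0,0,0]:
after L1 α=3/4: [15/4, 189/2, 159/4]
after L2 α=3/8: [2979/32, 1563/16, 2523/32]
after L3 α=1/7: [10905/112, 887/8, 8657/112]
after L4 α=3/8: [105261/896, 9763/64, 128629/896]
after L7 α=1/2: [302381/1792, 14051/128, 339189/1792]
after L8 α=1/2: [354349/3584, 21475/256, 742389/3584]
= [99, 84, 207]
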